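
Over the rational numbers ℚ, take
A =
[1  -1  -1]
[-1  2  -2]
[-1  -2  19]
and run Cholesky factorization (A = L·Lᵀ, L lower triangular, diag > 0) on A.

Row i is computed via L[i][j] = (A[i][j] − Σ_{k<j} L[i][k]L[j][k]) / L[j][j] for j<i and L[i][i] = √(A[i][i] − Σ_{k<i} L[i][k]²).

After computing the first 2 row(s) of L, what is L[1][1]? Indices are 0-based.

L[1][1] = 1

Step 1: L[0][0] = √(1) = 1.
  L[1][0] = (-1) / L[0][0] = -1.
Step 2: L[1][1] = √(1) = 1.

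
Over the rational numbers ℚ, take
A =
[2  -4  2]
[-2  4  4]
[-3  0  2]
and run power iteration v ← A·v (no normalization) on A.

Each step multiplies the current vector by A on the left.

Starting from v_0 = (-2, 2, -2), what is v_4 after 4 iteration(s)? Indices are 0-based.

v_4 = (-2024, 3440, 1096)

v_0 = (-2, 2, -2).
v_1 = A·v_0 = (-16, 4, 2).
v_2 = A·v_1 = (-44, 56, 52).
v_3 = A·v_2 = (-208, 520, 236).
v_4 = A·v_3 = (-2024, 3440, 1096).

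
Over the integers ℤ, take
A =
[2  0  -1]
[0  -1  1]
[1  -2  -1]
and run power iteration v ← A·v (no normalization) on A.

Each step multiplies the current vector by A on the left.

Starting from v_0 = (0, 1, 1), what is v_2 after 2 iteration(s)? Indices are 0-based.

v_2 = (1, -3, 2)

v_0 = (0, 1, 1).
v_1 = A·v_0 = (-1, 0, -3).
v_2 = A·v_1 = (1, -3, 2).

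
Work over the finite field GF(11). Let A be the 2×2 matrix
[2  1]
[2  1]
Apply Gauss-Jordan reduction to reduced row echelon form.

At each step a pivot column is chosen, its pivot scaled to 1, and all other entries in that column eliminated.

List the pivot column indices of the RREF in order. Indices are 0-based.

pivot columns: 0

pivot(0,0)=2: scale R0 → (1, 6)
  clear (1,0): R1 −= (2)R0 → (0, 0)
col 1: no nonzero at/below row 1; advance.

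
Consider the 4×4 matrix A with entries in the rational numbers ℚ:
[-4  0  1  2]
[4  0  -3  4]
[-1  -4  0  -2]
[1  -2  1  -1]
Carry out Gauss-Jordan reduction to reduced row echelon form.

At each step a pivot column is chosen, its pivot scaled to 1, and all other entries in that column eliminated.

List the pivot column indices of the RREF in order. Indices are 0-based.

pivot columns: 0, 1, 2, 3

[1] R0 /= -4  ⇒  (1, 0, -1/4, -1/2)
     R1 -= 4·R0  ⇒  (0, 0, -2, 6)
     R2 -= -1·R0  ⇒  (0, -4, -1/4, -5/2)
     R3 -= 1·R0  ⇒  (0, -2, 5/4, -1/2)
[2] R1 <-> R2
[2] R1 /= -4  ⇒  (0, 1, 1/16, 5/8)
     R3 -= -2·R1  ⇒  (0, 0, 11/8, 3/4)
[3] R2 /= -2  ⇒  (0, 0, 1, -3)
     R0 -= -1/4·R2  ⇒  (1, 0, 0, -5/4)
     R1 -= 1/16·R2  ⇒  (0, 1, 0, 13/16)
     R3 -= 11/8·R2  ⇒  (0, 0, 0, 39/8)
[4] R3 /= 39/8  ⇒  (0, 0, 0, 1)
     R0 -= -5/4·R3  ⇒  (1, 0, 0, 0)
     R1 -= 13/16·R3  ⇒  (0, 1, 0, 0)
     R2 -= -3·R3  ⇒  (0, 0, 1, 0)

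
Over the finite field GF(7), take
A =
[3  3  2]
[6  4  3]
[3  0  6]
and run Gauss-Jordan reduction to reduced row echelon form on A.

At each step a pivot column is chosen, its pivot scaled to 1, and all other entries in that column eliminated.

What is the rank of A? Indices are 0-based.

rank = 3

pivot(0,0)=3: scale R0 → (1, 1, 3)
  clear (1,0): R1 −= (6)R0 → (0, 5, 6)
  clear (2,0): R2 −= (3)R0 → (0, 4, 4)
pivot(1,1)=5: scale R1 → (0, 1, 4)
  clear (0,1): R0 −= (1)R1 → (1, 0, 6)
  clear (2,1): R2 −= (4)R1 → (0, 0, 2)
pivot(2,2)=2: scale R2 → (0, 0, 1)
  clear (0,2): R0 −= (6)R2 → (1, 0, 0)
  clear (1,2): R1 −= (4)R2 → (0, 1, 0)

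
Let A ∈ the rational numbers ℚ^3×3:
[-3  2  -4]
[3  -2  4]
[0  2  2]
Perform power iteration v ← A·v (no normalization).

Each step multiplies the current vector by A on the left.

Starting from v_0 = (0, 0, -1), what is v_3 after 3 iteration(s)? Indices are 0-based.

v_3 = (108, -108, 0)

v_0 = (0, 0, -1).
v_1 = A·v_0 = (4, -4, -2).
v_2 = A·v_1 = (-12, 12, -12).
v_3 = A·v_2 = (108, -108, 0).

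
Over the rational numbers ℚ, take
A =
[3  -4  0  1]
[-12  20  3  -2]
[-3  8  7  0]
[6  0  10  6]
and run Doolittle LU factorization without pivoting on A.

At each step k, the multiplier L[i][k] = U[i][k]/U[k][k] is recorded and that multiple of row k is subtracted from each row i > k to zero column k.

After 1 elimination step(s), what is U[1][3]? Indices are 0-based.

U[1][3] = 2

[col 0] pivot 3
  R1 -= -4*R0 → (0, 4, 3, 2)  (L[1][0] := -4)
  R2 -= -1*R0 → (0, 4, 7, 1)  (L[2][0] := -1)
  R3 -= 2*R0 → (0, 8, 10, 4)  (L[3][0] := 2)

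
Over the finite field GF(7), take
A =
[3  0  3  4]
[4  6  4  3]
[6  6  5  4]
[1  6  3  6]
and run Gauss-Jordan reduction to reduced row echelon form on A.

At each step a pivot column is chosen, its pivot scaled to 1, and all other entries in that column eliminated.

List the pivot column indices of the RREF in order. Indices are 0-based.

pivot columns: 0, 1, 2, 3

pivot(0,0)=3: scale R0 → (1, 0, 1, 6)
  clear (1,0): R1 −= (4)R0 → (0, 6, 0, 0)
  clear (2,0): R2 −= (6)R0 → (0, 6, 6, 3)
  clear (3,0): R3 −= (1)R0 → (0, 6, 2, 0)
pivot(1,1)=6: scale R1 → (0, 1, 0, 0)
  clear (2,1): R2 −= (6)R1 → (0, 0, 6, 3)
  clear (3,1): R3 −= (6)R1 → (0, 0, 2, 0)
pivot(2,2)=6: scale R2 → (0, 0, 1, 4)
  clear (0,2): R0 −= (1)R2 → (1, 0, 0, 2)
  clear (3,2): R3 −= (2)R2 → (0, 0, 0, 6)
pivot(3,3)=6: scale R3 → (0, 0, 0, 1)
  clear (0,3): R0 −= (2)R3 → (1, 0, 0, 0)
  clear (2,3): R2 −= (4)R3 → (0, 0, 1, 0)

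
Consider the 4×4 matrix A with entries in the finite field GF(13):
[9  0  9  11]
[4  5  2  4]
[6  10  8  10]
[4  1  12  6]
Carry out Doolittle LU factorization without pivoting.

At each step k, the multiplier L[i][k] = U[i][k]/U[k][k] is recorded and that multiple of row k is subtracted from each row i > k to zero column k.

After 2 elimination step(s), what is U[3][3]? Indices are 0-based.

k=0: U[0][0]=9
  eliminate (1,0): mult=12, new row 1: (0, 5, 11, 2); set L[1][0]=12
  eliminate (2,0): mult=5, new row 2: (0, 10, 2, 7); set L[2][0]=5
  eliminate (3,0): mult=12, new row 3: (0, 1, 8, 4); set L[3][0]=12
k=1: U[1][1]=5
  eliminate (2,1): mult=2, new row 2: (0, 0, 6, 3); set L[2][1]=2
  eliminate (3,1): mult=8, new row 3: (0, 0, 11, 1); set L[3][1]=8

U[3][3] = 1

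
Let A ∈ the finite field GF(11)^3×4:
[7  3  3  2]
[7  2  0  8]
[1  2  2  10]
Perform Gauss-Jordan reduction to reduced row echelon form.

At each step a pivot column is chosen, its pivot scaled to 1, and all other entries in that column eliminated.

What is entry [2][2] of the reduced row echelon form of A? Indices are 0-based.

pivot(0,0)=7: scale R0 → (1, 2, 2, 5)
  clear (1,0): R1 −= (7)R0 → (0, 10, 8, 6)
  clear (2,0): R2 −= (1)R0 → (0, 0, 0, 5)
pivot(1,1)=10: scale R1 → (0, 1, 3, 5)
  clear (0,1): R0 −= (2)R1 → (1, 0, 7, 6)
col 2: no nonzero at/below row 2; advance.
pivot(2,3)=5: scale R2 → (0, 0, 0, 1)
  clear (0,3): R0 −= (6)R2 → (1, 0, 7, 0)
  clear (1,3): R1 −= (5)R2 → (0, 1, 3, 0)

M[2][2] = 0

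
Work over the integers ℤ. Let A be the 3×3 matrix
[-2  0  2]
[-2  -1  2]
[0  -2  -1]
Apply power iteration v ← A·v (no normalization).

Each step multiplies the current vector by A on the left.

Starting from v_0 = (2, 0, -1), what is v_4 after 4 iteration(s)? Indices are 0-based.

v_0 = (2, 0, -1).
v_1 = A·v_0 = (-6, -6, 1).
v_2 = A·v_1 = (14, 20, 11).
v_3 = A·v_2 = (-6, -26, -51).
v_4 = A·v_3 = (-90, -64, 103).

v_4 = (-90, -64, 103)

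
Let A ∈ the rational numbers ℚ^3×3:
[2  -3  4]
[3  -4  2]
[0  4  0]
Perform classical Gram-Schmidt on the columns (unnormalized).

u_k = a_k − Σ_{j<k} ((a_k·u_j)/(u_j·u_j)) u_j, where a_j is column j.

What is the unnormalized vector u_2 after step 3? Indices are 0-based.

Step 1: u_0 = a_0 = (2, 3, 0).
Step 2: u_1 = a_1 − (-18/13)·u_0 = (-3/13, 2/13, 4).
Step 3: u_2 = a_2 − (14/13)·u_0 − (-8/209)·u_1 = (384/209, -256/209, 32/209).

u_2 = (384/209, -256/209, 32/209)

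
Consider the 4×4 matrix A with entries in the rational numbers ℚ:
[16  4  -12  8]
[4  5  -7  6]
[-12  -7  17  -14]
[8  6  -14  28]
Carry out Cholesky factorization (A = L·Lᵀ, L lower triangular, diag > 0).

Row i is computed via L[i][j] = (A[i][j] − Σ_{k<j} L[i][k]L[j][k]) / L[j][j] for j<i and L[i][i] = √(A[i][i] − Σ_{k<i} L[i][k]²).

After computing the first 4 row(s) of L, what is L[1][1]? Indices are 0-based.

L[1][1] = 2

Step 1: L[0][0] = √(16) = 4.
  L[1][0] = (4) / L[0][0] = 1.
Step 2: L[1][1] = √(4) = 2.
  L[2][0] = (-12) / L[0][0] = -3.
  L[2][1] = (-4) / L[1][1] = -2.
Step 3: L[2][2] = √(4) = 2.
  L[3][0] = (8) / L[0][0] = 2.
  L[3][1] = (4) / L[1][1] = 2.
  L[3][2] = (-4) / L[2][2] = -2.
Step 4: L[3][3] = √(16) = 4.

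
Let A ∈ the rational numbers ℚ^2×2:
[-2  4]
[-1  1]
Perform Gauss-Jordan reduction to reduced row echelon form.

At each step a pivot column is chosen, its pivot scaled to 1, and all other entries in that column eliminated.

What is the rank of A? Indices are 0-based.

rank = 2

pivot(0,0)=-2: scale R0 → (1, -2)
  clear (1,0): R1 −= (-1)R0 → (0, -1)
pivot(1,1)=-1: scale R1 → (0, 1)
  clear (0,1): R0 −= (-2)R1 → (1, 0)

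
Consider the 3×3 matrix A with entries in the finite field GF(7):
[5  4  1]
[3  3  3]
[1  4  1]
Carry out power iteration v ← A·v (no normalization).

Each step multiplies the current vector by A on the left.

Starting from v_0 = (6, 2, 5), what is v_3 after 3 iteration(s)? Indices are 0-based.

v_3 = (6, 3, 0)

v_0 = (6, 2, 5).
v_1 = A·v_0 = (1, 4, 5).
v_2 = A·v_1 = (5, 2, 1).
v_3 = A·v_2 = (6, 3, 0).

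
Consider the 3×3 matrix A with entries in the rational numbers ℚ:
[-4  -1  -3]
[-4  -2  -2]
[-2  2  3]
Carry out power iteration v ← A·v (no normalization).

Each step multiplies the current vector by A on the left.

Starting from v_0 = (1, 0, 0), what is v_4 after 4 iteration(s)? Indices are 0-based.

v_0 = (1, 0, 0).
v_1 = A·v_0 = (-4, -4, -2).
v_2 = A·v_1 = (26, 28, -6).
v_3 = A·v_2 = (-114, -148, -14).
v_4 = A·v_3 = (646, 780, -110).

v_4 = (646, 780, -110)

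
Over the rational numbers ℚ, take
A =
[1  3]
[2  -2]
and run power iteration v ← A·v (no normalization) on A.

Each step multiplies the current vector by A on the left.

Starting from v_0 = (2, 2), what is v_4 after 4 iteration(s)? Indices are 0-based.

v_4 = (8, 144)

v_0 = (2, 2).
v_1 = A·v_0 = (8, 0).
v_2 = A·v_1 = (8, 16).
v_3 = A·v_2 = (56, -16).
v_4 = A·v_3 = (8, 144).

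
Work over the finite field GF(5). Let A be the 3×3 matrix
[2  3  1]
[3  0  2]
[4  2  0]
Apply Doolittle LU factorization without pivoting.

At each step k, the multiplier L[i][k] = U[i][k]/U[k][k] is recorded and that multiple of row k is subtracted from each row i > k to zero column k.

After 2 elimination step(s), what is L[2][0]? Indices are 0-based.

L[2][0] = 2

Step 1: pivot at (0,0) is 2.
  row1 ← row1 − (4)·row0  ⇒  L[1][0]=4, U row1=(0, 3, 3)
  row2 ← row2 − (2)·row0  ⇒  L[2][0]=2, U row2=(0, 1, 3)
Step 2: pivot at (1,1) is 3.
  row2 ← row2 − (2)·row1  ⇒  L[2][1]=2, U row2=(0, 0, 2)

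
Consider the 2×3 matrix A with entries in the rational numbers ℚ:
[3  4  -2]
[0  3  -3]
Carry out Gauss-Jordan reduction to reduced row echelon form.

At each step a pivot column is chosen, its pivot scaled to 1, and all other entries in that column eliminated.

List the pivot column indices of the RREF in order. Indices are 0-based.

pivot(0,0)=3: scale R0 → (1, 4/3, -2/3)
pivot(1,1)=3: scale R1 → (0, 1, -1)
  clear (0,1): R0 −= (4/3)R1 → (1, 0, 2/3)

pivot columns: 0, 1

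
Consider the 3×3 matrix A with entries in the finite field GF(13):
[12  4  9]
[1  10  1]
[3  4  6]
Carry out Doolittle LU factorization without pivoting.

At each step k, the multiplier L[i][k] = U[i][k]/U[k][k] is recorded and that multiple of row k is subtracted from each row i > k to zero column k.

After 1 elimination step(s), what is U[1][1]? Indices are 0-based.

U[1][1] = 1

[col 0] pivot 12
  R1 -= 12*R0 → (0, 1, 10)  (L[1][0] := 12)
  R2 -= 10*R0 → (0, 3, 7)  (L[2][0] := 10)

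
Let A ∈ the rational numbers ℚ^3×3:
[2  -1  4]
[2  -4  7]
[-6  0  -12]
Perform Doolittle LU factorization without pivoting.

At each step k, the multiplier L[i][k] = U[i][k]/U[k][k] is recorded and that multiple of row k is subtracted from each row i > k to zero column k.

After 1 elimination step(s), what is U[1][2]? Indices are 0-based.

U[1][2] = 3

k=0: U[0][0]=2
  eliminate (1,0): mult=1, new row 1: (0, -3, 3); set L[1][0]=1
  eliminate (2,0): mult=-3, new row 2: (0, -3, 0); set L[2][0]=-3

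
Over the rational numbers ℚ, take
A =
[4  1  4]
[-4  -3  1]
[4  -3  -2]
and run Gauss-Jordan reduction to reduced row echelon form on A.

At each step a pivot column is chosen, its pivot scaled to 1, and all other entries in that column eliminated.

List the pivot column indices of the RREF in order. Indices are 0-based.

pivot(0,0)=4: scale R0 → (1, 1/4, 1)
  clear (1,0): R1 −= (-4)R0 → (0, -2, 5)
  clear (2,0): R2 −= (4)R0 → (0, -4, -6)
pivot(1,1)=-2: scale R1 → (0, 1, -5/2)
  clear (0,1): R0 −= (1/4)R1 → (1, 0, 13/8)
  clear (2,1): R2 −= (-4)R1 → (0, 0, -16)
pivot(2,2)=-16: scale R2 → (0, 0, 1)
  clear (0,2): R0 −= (13/8)R2 → (1, 0, 0)
  clear (1,2): R1 −= (-5/2)R2 → (0, 1, 0)

pivot columns: 0, 1, 2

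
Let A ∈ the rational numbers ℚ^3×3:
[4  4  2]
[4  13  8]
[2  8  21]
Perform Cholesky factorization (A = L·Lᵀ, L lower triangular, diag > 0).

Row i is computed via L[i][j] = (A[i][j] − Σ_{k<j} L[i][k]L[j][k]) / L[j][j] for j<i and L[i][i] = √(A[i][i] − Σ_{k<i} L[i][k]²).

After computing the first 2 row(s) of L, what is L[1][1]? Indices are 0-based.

L[1][1] = 3

Step 1: L[0][0] = √(4) = 2.
  L[1][0] = (4) / L[0][0] = 2.
Step 2: L[1][1] = √(9) = 3.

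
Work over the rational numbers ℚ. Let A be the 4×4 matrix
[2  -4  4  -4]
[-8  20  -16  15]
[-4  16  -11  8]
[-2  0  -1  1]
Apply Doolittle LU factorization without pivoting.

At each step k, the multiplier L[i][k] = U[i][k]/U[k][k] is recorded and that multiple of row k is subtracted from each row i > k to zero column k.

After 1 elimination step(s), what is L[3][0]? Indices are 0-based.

k=0: U[0][0]=2
  eliminate (1,0): mult=-4, new row 1: (0, 4, 0, -1); set L[1][0]=-4
  eliminate (2,0): mult=-2, new row 2: (0, 8, -3, 0); set L[2][0]=-2
  eliminate (3,0): mult=-1, new row 3: (0, -4, 3, -3); set L[3][0]=-1

L[3][0] = -1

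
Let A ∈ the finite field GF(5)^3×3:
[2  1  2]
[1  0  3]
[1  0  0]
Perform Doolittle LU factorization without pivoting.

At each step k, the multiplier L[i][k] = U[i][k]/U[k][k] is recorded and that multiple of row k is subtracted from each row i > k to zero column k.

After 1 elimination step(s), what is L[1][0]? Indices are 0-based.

L[1][0] = 3

k=0: U[0][0]=2
  eliminate (1,0): mult=3, new row 1: (0, 2, 2); set L[1][0]=3
  eliminate (2,0): mult=3, new row 2: (0, 2, 4); set L[2][0]=3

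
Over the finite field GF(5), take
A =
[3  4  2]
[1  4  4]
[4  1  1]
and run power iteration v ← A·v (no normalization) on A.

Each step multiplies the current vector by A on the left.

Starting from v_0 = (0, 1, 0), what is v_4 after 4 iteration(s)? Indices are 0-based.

v_4 = (4, 3, 2)

v_0 = (0, 1, 0).
v_1 = A·v_0 = (4, 4, 1).
v_2 = A·v_1 = (0, 4, 1).
v_3 = A·v_2 = (3, 0, 0).
v_4 = A·v_3 = (4, 3, 2).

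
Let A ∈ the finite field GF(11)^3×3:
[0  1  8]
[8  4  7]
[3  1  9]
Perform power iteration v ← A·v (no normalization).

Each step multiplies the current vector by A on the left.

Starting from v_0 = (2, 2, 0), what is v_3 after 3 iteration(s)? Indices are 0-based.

v_0 = (2, 2, 0).
v_1 = A·v_0 = (2, 2, 8).
v_2 = A·v_1 = (0, 3, 3).
v_3 = A·v_2 = (5, 0, 8).

v_3 = (5, 0, 8)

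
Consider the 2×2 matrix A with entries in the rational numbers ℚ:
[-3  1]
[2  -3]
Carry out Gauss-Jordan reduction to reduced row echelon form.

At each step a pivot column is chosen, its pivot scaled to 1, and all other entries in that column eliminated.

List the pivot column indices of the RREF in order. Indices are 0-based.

pivot columns: 0, 1

pivot(0,0)=-3: scale R0 → (1, -1/3)
  clear (1,0): R1 −= (2)R0 → (0, -7/3)
pivot(1,1)=-7/3: scale R1 → (0, 1)
  clear (0,1): R0 −= (-1/3)R1 → (1, 0)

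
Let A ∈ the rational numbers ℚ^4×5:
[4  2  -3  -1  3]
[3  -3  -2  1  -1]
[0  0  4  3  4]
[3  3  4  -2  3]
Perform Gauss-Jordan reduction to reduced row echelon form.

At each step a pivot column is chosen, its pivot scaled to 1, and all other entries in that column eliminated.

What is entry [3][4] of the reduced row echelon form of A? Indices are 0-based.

M[3][4] = 16/13

[1] R0 /= 4  ⇒  (1, 1/2, -3/4, -1/4, 3/4)
     R1 -= 3·R0  ⇒  (0, -9/2, 1/4, 7/4, -13/4)
     R3 -= 3·R0  ⇒  (0, 3/2, 25/4, -5/4, 3/4)
[2] R1 /= -9/2  ⇒  (0, 1, -1/18, -7/18, 13/18)
     R0 -= 1/2·R1  ⇒  (1, 0, -13/18, -1/18, 7/18)
     R3 -= 3/2·R1  ⇒  (0, 0, 19/3, -2/3, -1/3)
[3] R2 /= 4  ⇒  (0, 0, 1, 3/4, 1)
     R0 -= -13/18·R2  ⇒  (1, 0, 0, 35/72, 10/9)
     R1 -= -1/18·R2  ⇒  (0, 1, 0, -25/72, 7/9)
     R3 -= 19/3·R2  ⇒  (0, 0, 0, -65/12, -20/3)
[4] R3 /= -65/12  ⇒  (0, 0, 0, 1, 16/13)
     R0 -= 35/72·R3  ⇒  (1, 0, 0, 0, 20/39)
     R1 -= -25/72·R3  ⇒  (0, 1, 0, 0, 47/39)
     R2 -= 3/4·R3  ⇒  (0, 0, 1, 0, 1/13)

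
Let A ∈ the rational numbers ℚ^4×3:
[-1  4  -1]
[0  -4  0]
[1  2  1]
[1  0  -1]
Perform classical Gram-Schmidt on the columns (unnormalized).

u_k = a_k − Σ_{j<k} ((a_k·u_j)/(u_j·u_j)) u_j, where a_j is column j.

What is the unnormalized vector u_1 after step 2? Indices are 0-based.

Step 1: u_0 = a_0 = (-1, 0, 1, 1).
Step 2: u_1 = a_1 − (-2/3)·u_0 = (10/3, -4, 8/3, 2/3).

u_1 = (10/3, -4, 8/3, 2/3)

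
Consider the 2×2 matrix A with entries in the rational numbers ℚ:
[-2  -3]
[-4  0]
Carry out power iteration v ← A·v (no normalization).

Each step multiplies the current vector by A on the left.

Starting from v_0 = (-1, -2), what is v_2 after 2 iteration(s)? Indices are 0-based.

v_2 = (-28, -32)

v_0 = (-1, -2).
v_1 = A·v_0 = (8, 4).
v_2 = A·v_1 = (-28, -32).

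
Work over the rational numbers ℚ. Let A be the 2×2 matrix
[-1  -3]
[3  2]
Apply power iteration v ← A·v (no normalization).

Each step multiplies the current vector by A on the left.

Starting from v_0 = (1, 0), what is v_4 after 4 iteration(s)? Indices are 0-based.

v_0 = (1, 0).
v_1 = A·v_0 = (-1, 3).
v_2 = A·v_1 = (-8, 3).
v_3 = A·v_2 = (-1, -18).
v_4 = A·v_3 = (55, -39).

v_4 = (55, -39)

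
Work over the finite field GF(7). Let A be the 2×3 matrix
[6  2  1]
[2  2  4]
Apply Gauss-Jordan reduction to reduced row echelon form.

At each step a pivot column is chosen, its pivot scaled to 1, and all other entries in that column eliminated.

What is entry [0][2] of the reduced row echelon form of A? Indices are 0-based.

step 1: normalize row 0 (÷6) = (1, 5, 6)
  row 1: subtract 2×row0 = (0, 6, 6)
step 2: normalize row 1 (÷6) = (0, 1, 1)
  row 0: subtract 5×row1 = (1, 0, 1)

M[0][2] = 1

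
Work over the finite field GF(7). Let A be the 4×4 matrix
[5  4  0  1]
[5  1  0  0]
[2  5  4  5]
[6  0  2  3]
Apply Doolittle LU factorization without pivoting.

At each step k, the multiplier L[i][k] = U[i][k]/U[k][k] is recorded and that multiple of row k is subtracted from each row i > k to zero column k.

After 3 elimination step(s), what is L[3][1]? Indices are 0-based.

[col 0] pivot 5
  R1 -= 1*R0 → (0, 4, 0, 6)  (L[1][0] := 1)
  R2 -= 6*R0 → (0, 2, 4, 6)  (L[2][0] := 6)
  R3 -= 4*R0 → (0, 5, 2, 6)  (L[3][0] := 4)
[col 1] pivot 4
  R2 -= 4*R1 → (0, 0, 4, 3)  (L[2][1] := 4)
  R3 -= 3*R1 → (0, 0, 2, 2)  (L[3][1] := 3)
[col 2] pivot 4
  R3 -= 4*R2 → (0, 0, 0, 4)  (L[3][2] := 4)

L[3][1] = 3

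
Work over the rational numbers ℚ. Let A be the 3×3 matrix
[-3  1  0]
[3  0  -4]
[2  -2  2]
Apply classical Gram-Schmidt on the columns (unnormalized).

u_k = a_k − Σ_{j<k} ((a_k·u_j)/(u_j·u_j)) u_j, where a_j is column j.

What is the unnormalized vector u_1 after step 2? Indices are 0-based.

u_1 = (1/22, 21/22, -15/11)

Step 1: u_0 = a_0 = (-3, 3, 2).
Step 2: u_1 = a_1 − (-7/22)·u_0 = (1/22, 21/22, -15/11).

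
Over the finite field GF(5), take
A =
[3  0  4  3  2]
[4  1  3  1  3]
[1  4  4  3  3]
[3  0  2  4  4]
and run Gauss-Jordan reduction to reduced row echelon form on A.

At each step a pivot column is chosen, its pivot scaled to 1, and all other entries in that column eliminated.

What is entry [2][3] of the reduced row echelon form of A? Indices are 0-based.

[1] R0 /= 3  ⇒  (1, 0, 3, 1, 4)
     R1 -= 4·R0  ⇒  (0, 1, 1, 2, 2)
     R2 -= 1·R0  ⇒  (0, 4, 1, 2, 4)
     R3 -= 3·R0  ⇒  (0, 0, 3, 1, 2)
[2] R1 /= 1  ⇒  (0, 1, 1, 2, 2)
     R2 -= 4·R1  ⇒  (0, 0, 2, 4, 1)
[3] R2 /= 2  ⇒  (0, 0, 1, 2, 3)
     R0 -= 3·R2  ⇒  (1, 0, 0, 0, 0)
     R1 -= 1·R2  ⇒  (0, 1, 0, 0, 4)
     R3 -= 3·R2  ⇒  (0, 0, 0, 0, 3)
column 3 empty below row 3
[4] R3 /= 3  ⇒  (0, 0, 0, 0, 1)
     R1 -= 4·R3  ⇒  (0, 1, 0, 0, 0)
     R2 -= 3·R3  ⇒  (0, 0, 1, 2, 0)

M[2][3] = 2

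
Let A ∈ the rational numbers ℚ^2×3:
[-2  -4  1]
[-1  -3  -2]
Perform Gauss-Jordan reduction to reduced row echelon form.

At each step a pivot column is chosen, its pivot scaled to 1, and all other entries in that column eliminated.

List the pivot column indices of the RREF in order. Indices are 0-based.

pivot columns: 0, 1

[1] R0 /= -2  ⇒  (1, 2, -1/2)
     R1 -= -1·R0  ⇒  (0, -1, -5/2)
[2] R1 /= -1  ⇒  (0, 1, 5/2)
     R0 -= 2·R1  ⇒  (1, 0, -11/2)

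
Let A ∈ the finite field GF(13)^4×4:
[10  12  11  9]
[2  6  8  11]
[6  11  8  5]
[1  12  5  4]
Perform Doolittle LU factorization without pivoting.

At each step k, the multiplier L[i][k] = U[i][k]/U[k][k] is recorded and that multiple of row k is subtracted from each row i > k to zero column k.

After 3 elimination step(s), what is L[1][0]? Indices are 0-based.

L[1][0] = 8

Step 1: pivot at (0,0) is 10.
  row1 ← row1 − (8)·row0  ⇒  L[1][0]=8, U row1=(0, 1, 11, 4)
  row2 ← row2 − (11)·row0  ⇒  L[2][0]=11, U row2=(0, 9, 4, 10)
  row3 ← row3 − (4)·row0  ⇒  L[3][0]=4, U row3=(0, 3, 0, 7)
Step 2: pivot at (1,1) is 1.
  row2 ← row2 − (9)·row1  ⇒  L[2][1]=9, U row2=(0, 0, 9, 0)
  row3 ← row3 − (3)·row1  ⇒  L[3][1]=3, U row3=(0, 0, 6, 8)
Step 3: pivot at (2,2) is 9.
  row3 ← row3 − (5)·row2  ⇒  L[3][2]=5, U row3=(0, 0, 0, 8)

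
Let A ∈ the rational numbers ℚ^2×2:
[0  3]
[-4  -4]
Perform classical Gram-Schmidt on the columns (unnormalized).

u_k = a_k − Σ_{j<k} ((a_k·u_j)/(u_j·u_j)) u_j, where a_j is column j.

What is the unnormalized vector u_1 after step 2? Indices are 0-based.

Step 1: u_0 = a_0 = (0, -4).
Step 2: u_1 = a_1 − (1)·u_0 = (3, 0).

u_1 = (3, 0)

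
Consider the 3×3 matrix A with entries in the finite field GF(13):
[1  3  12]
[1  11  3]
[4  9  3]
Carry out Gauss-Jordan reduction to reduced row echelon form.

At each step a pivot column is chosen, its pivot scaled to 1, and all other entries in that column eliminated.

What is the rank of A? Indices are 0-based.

step 1: normalize row 0 (÷1) = (1, 3, 12)
  row 1: subtract 1×row0 = (0, 8, 4)
  row 2: subtract 4×row0 = (0, 10, 7)
step 2: normalize row 1 (÷8) = (0, 1, 7)
  row 0: subtract 3×row1 = (1, 0, 4)
  row 2: subtract 10×row1 = (0, 0, 2)
step 3: normalize row 2 (÷2) = (0, 0, 1)
  row 0: subtract 4×row2 = (1, 0, 0)
  row 1: subtract 7×row2 = (0, 1, 0)

rank = 3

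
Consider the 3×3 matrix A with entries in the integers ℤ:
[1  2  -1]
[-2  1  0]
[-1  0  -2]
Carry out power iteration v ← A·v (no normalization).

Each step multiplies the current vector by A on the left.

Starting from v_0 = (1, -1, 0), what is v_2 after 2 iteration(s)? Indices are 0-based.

v_0 = (1, -1, 0).
v_1 = A·v_0 = (-1, -3, -1).
v_2 = A·v_1 = (-6, -1, 3).

v_2 = (-6, -1, 3)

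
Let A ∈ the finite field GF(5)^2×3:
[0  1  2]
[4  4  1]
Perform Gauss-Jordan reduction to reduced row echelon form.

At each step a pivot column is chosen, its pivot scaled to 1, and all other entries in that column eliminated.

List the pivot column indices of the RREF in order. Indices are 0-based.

[1] R0 <-> R1
[1] R0 /= 4  ⇒  (1, 1, 4)
[2] R1 /= 1  ⇒  (0, 1, 2)
     R0 -= 1·R1  ⇒  (1, 0, 2)

pivot columns: 0, 1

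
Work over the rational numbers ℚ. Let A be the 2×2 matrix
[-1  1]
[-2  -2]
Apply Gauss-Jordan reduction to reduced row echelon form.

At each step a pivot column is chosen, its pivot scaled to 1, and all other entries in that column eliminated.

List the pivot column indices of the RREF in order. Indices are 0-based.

[1] R0 /= -1  ⇒  (1, -1)
     R1 -= -2·R0  ⇒  (0, -4)
[2] R1 /= -4  ⇒  (0, 1)
     R0 -= -1·R1  ⇒  (1, 0)

pivot columns: 0, 1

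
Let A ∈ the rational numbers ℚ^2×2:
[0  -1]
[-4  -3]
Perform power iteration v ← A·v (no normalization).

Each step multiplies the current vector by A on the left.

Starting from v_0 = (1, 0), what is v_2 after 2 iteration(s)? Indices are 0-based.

v_2 = (4, 12)

v_0 = (1, 0).
v_1 = A·v_0 = (0, -4).
v_2 = A·v_1 = (4, 12).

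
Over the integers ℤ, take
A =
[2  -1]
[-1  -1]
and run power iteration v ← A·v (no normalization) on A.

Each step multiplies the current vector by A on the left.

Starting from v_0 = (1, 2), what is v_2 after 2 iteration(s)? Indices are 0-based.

v_0 = (1, 2).
v_1 = A·v_0 = (0, -3).
v_2 = A·v_1 = (3, 3).

v_2 = (3, 3)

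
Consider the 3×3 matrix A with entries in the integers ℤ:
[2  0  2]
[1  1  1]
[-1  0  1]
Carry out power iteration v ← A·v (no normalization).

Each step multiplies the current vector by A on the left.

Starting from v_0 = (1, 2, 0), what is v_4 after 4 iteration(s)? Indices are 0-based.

v_4 = (-14, -4, -3)

v_0 = (1, 2, 0).
v_1 = A·v_0 = (2, 3, -1).
v_2 = A·v_1 = (2, 4, -3).
v_3 = A·v_2 = (-2, 3, -5).
v_4 = A·v_3 = (-14, -4, -3).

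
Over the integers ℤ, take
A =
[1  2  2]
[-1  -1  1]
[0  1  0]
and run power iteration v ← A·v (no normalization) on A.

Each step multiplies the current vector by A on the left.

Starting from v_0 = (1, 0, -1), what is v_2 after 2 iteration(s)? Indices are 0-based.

v_2 = (-5, 3, -2)

v_0 = (1, 0, -1).
v_1 = A·v_0 = (-1, -2, 0).
v_2 = A·v_1 = (-5, 3, -2).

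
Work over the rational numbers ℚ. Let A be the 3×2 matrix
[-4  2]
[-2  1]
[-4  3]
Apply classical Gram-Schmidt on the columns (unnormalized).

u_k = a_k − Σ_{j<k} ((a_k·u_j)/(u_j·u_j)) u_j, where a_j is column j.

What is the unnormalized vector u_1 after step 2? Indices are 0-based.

Step 1: u_0 = a_0 = (-4, -2, -4).
Step 2: u_1 = a_1 − (-11/18)·u_0 = (-4/9, -2/9, 5/9).

u_1 = (-4/9, -2/9, 5/9)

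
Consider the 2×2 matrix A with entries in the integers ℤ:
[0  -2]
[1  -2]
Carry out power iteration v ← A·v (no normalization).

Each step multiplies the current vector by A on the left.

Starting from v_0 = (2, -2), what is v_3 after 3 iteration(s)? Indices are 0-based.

v_0 = (2, -2).
v_1 = A·v_0 = (4, 6).
v_2 = A·v_1 = (-12, -8).
v_3 = A·v_2 = (16, 4).

v_3 = (16, 4)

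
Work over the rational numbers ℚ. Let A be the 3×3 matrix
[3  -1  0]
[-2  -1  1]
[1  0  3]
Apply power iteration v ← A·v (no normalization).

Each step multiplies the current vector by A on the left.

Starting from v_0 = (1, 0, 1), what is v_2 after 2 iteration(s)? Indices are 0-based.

v_0 = (1, 0, 1).
v_1 = A·v_0 = (3, -1, 4).
v_2 = A·v_1 = (10, -1, 15).

v_2 = (10, -1, 15)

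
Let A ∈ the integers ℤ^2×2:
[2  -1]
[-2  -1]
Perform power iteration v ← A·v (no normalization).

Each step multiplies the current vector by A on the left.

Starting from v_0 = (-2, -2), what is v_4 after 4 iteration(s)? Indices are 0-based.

v_0 = (-2, -2).
v_1 = A·v_0 = (-2, 6).
v_2 = A·v_1 = (-10, -2).
v_3 = A·v_2 = (-18, 22).
v_4 = A·v_3 = (-58, 14).

v_4 = (-58, 14)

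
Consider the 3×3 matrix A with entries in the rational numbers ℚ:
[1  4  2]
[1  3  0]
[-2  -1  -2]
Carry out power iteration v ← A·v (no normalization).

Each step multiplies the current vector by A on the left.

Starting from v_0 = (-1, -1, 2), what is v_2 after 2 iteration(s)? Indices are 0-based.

v_0 = (-1, -1, 2).
v_1 = A·v_0 = (-1, -4, -1).
v_2 = A·v_1 = (-19, -13, 8).

v_2 = (-19, -13, 8)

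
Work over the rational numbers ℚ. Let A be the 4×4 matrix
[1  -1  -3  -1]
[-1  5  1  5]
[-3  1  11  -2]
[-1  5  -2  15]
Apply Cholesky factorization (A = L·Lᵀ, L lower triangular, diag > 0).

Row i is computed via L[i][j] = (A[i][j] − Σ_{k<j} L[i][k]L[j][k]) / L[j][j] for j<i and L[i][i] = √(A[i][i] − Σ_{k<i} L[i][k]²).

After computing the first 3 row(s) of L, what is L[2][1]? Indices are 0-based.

L[2][1] = -1

Step 1: L[0][0] = √(1) = 1.
  L[1][0] = (-1) / L[0][0] = -1.
Step 2: L[1][1] = √(4) = 2.
  L[2][0] = (-3) / L[0][0] = -3.
  L[2][1] = (-2) / L[1][1] = -1.
Step 3: L[2][2] = √(1) = 1.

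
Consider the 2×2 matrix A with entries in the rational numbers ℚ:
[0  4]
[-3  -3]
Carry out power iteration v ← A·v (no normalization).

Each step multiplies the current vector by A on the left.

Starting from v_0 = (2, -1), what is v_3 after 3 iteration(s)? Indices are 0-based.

v_3 = (84, -27)

v_0 = (2, -1).
v_1 = A·v_0 = (-4, -3).
v_2 = A·v_1 = (-12, 21).
v_3 = A·v_2 = (84, -27).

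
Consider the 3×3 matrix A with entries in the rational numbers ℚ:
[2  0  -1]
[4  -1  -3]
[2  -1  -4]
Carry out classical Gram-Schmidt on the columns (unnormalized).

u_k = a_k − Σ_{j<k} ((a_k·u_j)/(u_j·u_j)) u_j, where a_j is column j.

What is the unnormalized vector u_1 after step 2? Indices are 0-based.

u_1 = (1/2, 0, -1/2)

Step 1: u_0 = a_0 = (2, 4, 2).
Step 2: u_1 = a_1 − (-1/4)·u_0 = (1/2, 0, -1/2).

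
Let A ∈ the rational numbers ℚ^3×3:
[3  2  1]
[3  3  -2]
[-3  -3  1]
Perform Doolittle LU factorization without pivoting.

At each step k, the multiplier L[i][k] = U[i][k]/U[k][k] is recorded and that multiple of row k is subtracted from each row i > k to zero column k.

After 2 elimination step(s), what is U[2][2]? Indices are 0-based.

Step 1: pivot at (0,0) is 3.
  row1 ← row1 − (1)·row0  ⇒  L[1][0]=1, U row1=(0, 1, -3)
  row2 ← row2 − (-1)·row0  ⇒  L[2][0]=-1, U row2=(0, -1, 2)
Step 2: pivot at (1,1) is 1.
  row2 ← row2 − (-1)·row1  ⇒  L[2][1]=-1, U row2=(0, 0, -1)

U[2][2] = -1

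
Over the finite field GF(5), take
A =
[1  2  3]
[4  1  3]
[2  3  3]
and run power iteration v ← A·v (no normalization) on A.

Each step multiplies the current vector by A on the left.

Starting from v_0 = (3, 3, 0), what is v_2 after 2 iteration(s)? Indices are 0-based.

v_2 = (4, 1, 3)

v_0 = (3, 3, 0).
v_1 = A·v_0 = (4, 0, 0).
v_2 = A·v_1 = (4, 1, 3).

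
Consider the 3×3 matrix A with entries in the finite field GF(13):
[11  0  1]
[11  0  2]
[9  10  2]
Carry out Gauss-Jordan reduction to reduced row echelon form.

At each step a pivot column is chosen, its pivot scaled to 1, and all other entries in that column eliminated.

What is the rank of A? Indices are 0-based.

step 1: normalize row 0 (÷11) = (1, 0, 6)
  row 1: subtract 11×row0 = (0, 0, 1)
  row 2: subtract 9×row0 = (0, 10, 0)
step 2: exchange rows 1,2
step 2: normalize row 1 (÷10) = (0, 1, 0)
step 3: normalize row 2 (÷1) = (0, 0, 1)
  row 0: subtract 6×row2 = (1, 0, 0)

rank = 3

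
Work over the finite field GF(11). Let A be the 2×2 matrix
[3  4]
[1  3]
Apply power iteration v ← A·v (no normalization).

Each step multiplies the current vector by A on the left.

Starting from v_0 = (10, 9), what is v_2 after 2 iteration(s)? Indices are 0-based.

v_0 = (10, 9).
v_1 = A·v_0 = (0, 4).
v_2 = A·v_1 = (5, 1).

v_2 = (5, 1)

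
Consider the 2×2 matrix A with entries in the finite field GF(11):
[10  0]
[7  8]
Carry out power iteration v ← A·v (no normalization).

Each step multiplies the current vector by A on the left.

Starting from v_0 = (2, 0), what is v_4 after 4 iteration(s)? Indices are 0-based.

v_0 = (2, 0).
v_1 = A·v_0 = (9, 3).
v_2 = A·v_1 = (2, 10).
v_3 = A·v_2 = (9, 6).
v_4 = A·v_3 = (2, 1).

v_4 = (2, 1)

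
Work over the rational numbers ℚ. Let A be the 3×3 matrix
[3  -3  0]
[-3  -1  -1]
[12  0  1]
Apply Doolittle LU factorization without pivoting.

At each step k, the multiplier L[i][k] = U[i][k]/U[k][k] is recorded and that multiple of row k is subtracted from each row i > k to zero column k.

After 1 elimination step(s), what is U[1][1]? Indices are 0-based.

[col 0] pivot 3
  R1 -= -1*R0 → (0, -4, -1)  (L[1][0] := -1)
  R2 -= 4*R0 → (0, 12, 1)  (L[2][0] := 4)

U[1][1] = -4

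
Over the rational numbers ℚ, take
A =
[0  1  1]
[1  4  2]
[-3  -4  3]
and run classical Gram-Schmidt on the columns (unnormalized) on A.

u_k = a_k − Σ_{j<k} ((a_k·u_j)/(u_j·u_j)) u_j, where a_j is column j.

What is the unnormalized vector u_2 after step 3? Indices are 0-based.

u_2 = (-4/37, 3/74, 1/74)

Step 1: u_0 = a_0 = (0, 1, -3).
Step 2: u_1 = a_1 − (8/5)·u_0 = (1, 12/5, 4/5).
Step 3: u_2 = a_2 − (-7/10)·u_0 − (41/37)·u_1 = (-4/37, 3/74, 1/74).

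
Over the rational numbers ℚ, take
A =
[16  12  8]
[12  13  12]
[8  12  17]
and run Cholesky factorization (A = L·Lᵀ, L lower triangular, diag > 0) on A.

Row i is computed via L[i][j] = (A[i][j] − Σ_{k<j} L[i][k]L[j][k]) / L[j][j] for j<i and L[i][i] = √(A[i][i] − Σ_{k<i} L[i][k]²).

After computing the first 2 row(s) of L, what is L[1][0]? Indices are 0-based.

L[1][0] = 3

Step 1: L[0][0] = √(16) = 4.
  L[1][0] = (12) / L[0][0] = 3.
Step 2: L[1][1] = √(4) = 2.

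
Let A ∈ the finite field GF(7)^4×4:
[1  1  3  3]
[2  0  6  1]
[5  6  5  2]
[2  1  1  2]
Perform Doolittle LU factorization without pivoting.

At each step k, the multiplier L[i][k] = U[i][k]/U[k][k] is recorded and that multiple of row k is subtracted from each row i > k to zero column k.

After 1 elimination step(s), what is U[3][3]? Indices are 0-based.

k=0: U[0][0]=1
  eliminate (1,0): mult=2, new row 1: (0, 5, 0, 2); set L[1][0]=2
  eliminate (2,0): mult=5, new row 2: (0, 1, 4, 1); set L[2][0]=5
  eliminate (3,0): mult=2, new row 3: (0, 6, 2, 3); set L[3][0]=2

U[3][3] = 3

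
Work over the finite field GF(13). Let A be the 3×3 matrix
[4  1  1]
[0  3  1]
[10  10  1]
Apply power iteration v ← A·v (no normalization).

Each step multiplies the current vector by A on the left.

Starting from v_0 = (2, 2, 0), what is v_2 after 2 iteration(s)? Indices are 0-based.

v_0 = (2, 2, 0).
v_1 = A·v_0 = (10, 6, 1).
v_2 = A·v_1 = (8, 6, 5).

v_2 = (8, 6, 5)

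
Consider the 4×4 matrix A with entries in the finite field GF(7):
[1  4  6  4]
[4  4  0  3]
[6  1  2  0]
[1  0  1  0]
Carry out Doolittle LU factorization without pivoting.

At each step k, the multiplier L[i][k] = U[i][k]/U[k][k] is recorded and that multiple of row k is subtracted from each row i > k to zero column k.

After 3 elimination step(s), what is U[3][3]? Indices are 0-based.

U[3][3] = 2

Step 1: pivot at (0,0) is 1.
  row1 ← row1 − (4)·row0  ⇒  L[1][0]=4, U row1=(0, 2, 4, 1)
  row2 ← row2 − (6)·row0  ⇒  L[2][0]=6, U row2=(0, 5, 1, 4)
  row3 ← row3 − (1)·row0  ⇒  L[3][0]=1, U row3=(0, 3, 2, 3)
Step 2: pivot at (1,1) is 2.
  row2 ← row2 − (6)·row1  ⇒  L[2][1]=6, U row2=(0, 0, 5, 5)
  row3 ← row3 − (5)·row1  ⇒  L[3][1]=5, U row3=(0, 0, 3, 5)
Step 3: pivot at (2,2) is 5.
  row3 ← row3 − (2)·row2  ⇒  L[3][2]=2, U row3=(0, 0, 0, 2)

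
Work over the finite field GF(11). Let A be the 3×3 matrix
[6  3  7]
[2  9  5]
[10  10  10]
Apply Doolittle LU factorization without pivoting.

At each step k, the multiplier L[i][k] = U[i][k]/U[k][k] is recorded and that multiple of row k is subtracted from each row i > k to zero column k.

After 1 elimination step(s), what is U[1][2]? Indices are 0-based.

[col 0] pivot 6
  R1 -= 4*R0 → (0, 8, 10)  (L[1][0] := 4)
  R2 -= 9*R0 → (0, 5, 2)  (L[2][0] := 9)

U[1][2] = 10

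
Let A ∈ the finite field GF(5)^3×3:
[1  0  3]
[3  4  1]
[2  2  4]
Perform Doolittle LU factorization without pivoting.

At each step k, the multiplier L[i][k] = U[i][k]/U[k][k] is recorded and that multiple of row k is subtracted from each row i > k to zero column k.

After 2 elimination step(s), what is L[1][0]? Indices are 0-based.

L[1][0] = 3

k=0: U[0][0]=1
  eliminate (1,0): mult=3, new row 1: (0, 4, 2); set L[1][0]=3
  eliminate (2,0): mult=2, new row 2: (0, 2, 3); set L[2][0]=2
k=1: U[1][1]=4
  eliminate (2,1): mult=3, new row 2: (0, 0, 2); set L[2][1]=3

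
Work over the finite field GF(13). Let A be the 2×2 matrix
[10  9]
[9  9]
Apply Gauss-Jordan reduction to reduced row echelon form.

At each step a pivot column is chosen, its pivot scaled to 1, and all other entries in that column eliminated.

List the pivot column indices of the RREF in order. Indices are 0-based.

pivot columns: 0, 1

[1] R0 /= 10  ⇒  (1, 10)
     R1 -= 9·R0  ⇒  (0, 10)
[2] R1 /= 10  ⇒  (0, 1)
     R0 -= 10·R1  ⇒  (1, 0)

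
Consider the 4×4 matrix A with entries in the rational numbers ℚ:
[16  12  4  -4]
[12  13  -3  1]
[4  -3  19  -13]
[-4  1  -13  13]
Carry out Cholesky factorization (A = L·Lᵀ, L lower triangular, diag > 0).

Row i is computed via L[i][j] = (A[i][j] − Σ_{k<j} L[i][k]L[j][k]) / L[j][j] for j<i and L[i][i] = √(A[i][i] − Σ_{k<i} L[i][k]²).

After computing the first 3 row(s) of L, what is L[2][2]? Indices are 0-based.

L[2][2] = 3

Step 1: L[0][0] = √(16) = 4.
  L[1][0] = (12) / L[0][0] = 3.
Step 2: L[1][1] = √(4) = 2.
  L[2][0] = (4) / L[0][0] = 1.
  L[2][1] = (-6) / L[1][1] = -3.
Step 3: L[2][2] = √(9) = 3.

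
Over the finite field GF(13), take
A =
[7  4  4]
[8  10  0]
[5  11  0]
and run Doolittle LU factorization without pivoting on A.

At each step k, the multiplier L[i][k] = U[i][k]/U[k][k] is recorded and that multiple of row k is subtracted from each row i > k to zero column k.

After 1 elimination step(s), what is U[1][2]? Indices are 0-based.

[col 0] pivot 7
  R1 -= 3*R0 → (0, 11, 1)  (L[1][0] := 3)
  R2 -= 10*R0 → (0, 10, 12)  (L[2][0] := 10)

U[1][2] = 1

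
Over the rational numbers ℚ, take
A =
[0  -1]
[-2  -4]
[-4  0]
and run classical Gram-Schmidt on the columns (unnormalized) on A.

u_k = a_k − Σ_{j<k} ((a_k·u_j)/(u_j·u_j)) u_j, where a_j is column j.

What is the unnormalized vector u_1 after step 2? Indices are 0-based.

Step 1: u_0 = a_0 = (0, -2, -4).
Step 2: u_1 = a_1 − (2/5)·u_0 = (-1, -16/5, 8/5).

u_1 = (-1, -16/5, 8/5)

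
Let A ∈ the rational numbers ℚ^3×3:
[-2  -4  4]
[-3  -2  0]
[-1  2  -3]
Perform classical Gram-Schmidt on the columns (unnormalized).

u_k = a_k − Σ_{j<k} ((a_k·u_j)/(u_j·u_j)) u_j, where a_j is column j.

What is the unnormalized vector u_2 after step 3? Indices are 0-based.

u_2 = (1/3, -1/3, 1/3)

Step 1: u_0 = a_0 = (-2, -3, -1).
Step 2: u_1 = a_1 − (6/7)·u_0 = (-16/7, 4/7, 20/7).
Step 3: u_2 = a_2 − (-5/14)·u_0 − (-31/24)·u_1 = (1/3, -1/3, 1/3).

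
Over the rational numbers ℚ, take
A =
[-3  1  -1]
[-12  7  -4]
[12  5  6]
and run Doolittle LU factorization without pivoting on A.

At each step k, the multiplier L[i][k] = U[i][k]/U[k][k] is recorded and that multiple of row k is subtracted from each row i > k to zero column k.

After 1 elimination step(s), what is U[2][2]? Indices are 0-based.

U[2][2] = 2

Step 1: pivot at (0,0) is -3.
  row1 ← row1 − (4)·row0  ⇒  L[1][0]=4, U row1=(0, 3, 0)
  row2 ← row2 − (-4)·row0  ⇒  L[2][0]=-4, U row2=(0, 9, 2)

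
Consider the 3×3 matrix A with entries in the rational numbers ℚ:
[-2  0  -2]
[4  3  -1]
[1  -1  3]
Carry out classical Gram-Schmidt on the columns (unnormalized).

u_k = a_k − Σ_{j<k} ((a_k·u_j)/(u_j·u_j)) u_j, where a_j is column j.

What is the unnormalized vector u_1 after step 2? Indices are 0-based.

Step 1: u_0 = a_0 = (-2, 4, 1).
Step 2: u_1 = a_1 − (11/21)·u_0 = (22/21, 19/21, -32/21).

u_1 = (22/21, 19/21, -32/21)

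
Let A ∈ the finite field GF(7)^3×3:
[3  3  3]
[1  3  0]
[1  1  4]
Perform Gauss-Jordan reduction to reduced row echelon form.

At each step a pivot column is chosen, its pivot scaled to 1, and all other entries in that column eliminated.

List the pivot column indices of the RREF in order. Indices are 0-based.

step 1: normalize row 0 (÷3) = (1, 1, 1)
  row 1: subtract 1×row0 = (0, 2, 6)
  row 2: subtract 1×row0 = (0, 0, 3)
step 2: normalize row 1 (÷2) = (0, 1, 3)
  row 0: subtract 1×row1 = (1, 0, 5)
step 3: normalize row 2 (÷3) = (0, 0, 1)
  row 0: subtract 5×row2 = (1, 0, 0)
  row 1: subtract 3×row2 = (0, 1, 0)

pivot columns: 0, 1, 2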